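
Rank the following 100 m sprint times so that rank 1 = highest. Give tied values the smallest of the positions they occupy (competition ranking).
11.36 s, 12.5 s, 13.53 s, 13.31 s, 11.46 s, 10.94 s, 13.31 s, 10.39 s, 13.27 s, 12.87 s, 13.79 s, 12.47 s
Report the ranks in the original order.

10, 7, 2, 3, 9, 11, 3, 12, 5, 6, 1, 8

Sorted (descending): 13.79, 13.53, 13.31, 13.31, 13.27, 12.87, 12.5, 12.47, 11.46, 11.36, 10.94, 10.39
The 2 values of 13.31 occupy positions 3–4 → each gets rank 3.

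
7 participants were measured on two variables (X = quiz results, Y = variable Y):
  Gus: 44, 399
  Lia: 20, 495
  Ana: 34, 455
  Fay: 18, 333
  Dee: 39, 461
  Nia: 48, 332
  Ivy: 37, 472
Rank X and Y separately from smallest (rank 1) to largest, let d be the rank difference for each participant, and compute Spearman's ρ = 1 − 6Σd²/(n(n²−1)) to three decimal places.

-0.357

Ranks of variable 1: 6, 2, 3, 1, 5, 7, 4
Ranks of variable 2: 3, 7, 4, 2, 5, 1, 6
d = r₁ − r₂: 3, -5, -1, -1, 0, 6, -2
d²: 9, 25, 1, 1, 0, 36, 4; Σd² = 76
ρ = 1 − 6·76/(7·48) = 1 − 456/336 = -0.357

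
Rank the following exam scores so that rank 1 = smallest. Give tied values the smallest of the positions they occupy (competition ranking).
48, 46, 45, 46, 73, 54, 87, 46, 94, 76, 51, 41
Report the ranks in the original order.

6, 3, 2, 3, 9, 8, 11, 3, 12, 10, 7, 1

Sorted (ascending): 41, 45, 46, 46, 46, 48, 51, 54, 73, 76, 87, 94
The 3 values of 46 occupy positions 3–5 → each gets rank 3.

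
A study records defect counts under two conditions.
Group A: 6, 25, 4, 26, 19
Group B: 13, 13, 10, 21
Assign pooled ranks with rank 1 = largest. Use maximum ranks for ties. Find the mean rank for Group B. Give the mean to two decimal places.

5.50

Sorted (descending): 26, 25, 21, 19, 13, 13, 10, 6, 4
The 2 values of 13 occupy positions 5–6 → each gets rank 6.
Group B values → pooled ranks: 13→6, 13→6, 10→7, 21→3
Mean rank = (6 + 6 + 7 + 3) / 4 = 5.50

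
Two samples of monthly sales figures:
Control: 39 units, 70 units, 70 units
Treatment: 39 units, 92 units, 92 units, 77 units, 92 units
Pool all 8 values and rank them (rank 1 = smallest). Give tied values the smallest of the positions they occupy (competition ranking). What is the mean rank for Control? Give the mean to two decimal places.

Sorted (ascending): 39, 39, 70, 70, 77, 92, 92, 92
The 2 values of 39 occupy positions 1–2 → each gets rank 1.
The 2 values of 70 occupy positions 3–4 → each gets rank 3.
The 3 values of 92 occupy positions 6–8 → each gets rank 6.
Control values → pooled ranks: 39→1, 70→3, 70→3
Mean rank = (1 + 3 + 3) / 3 = 2.33

2.33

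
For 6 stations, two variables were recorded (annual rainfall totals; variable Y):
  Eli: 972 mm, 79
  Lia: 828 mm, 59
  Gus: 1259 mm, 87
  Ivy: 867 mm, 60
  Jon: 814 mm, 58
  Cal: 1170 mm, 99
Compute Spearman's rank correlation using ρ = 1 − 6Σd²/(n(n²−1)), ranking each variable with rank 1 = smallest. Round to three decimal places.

Ranks of variable 1: 4, 2, 6, 3, 1, 5
Ranks of variable 2: 4, 2, 5, 3, 1, 6
d = r₁ − r₂: 0, 0, 1, 0, 0, -1
d²: 0, 0, 1, 0, 0, 1; Σd² = 2
ρ = 1 − 6·2/(6·35) = 1 − 12/210 = 0.943

0.943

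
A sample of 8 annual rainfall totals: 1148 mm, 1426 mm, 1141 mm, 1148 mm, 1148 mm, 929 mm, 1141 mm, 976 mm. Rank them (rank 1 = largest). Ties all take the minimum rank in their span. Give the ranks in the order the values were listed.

2, 1, 5, 2, 2, 8, 5, 7

Sorted (descending): 1426, 1148, 1148, 1148, 1141, 1141, 976, 929
The 3 values of 1148 occupy positions 2–4 → each gets rank 2.
The 2 values of 1141 occupy positions 5–6 → each gets rank 5.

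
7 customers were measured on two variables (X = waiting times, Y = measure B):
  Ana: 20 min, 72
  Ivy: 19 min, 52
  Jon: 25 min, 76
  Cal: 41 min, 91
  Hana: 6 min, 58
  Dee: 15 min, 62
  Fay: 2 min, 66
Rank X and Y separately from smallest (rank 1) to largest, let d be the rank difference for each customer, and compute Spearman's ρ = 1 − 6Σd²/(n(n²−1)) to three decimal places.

0.679

Ranks of variable 1: 5, 4, 6, 7, 2, 3, 1
Ranks of variable 2: 5, 1, 6, 7, 2, 3, 4
d = r₁ − r₂: 0, 3, 0, 0, 0, 0, -3
d²: 0, 9, 0, 0, 0, 0, 9; Σd² = 18
ρ = 1 − 6·18/(7·48) = 1 − 108/336 = 0.679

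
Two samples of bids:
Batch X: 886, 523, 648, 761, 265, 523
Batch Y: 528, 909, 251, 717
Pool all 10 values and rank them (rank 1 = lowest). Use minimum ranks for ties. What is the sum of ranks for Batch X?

31

Sorted (ascending): 251, 265, 523, 523, 528, 648, 717, 761, 886, 909
The 2 values of 523 occupy positions 3–4 → each gets rank 3.
Batch X values → pooled ranks: 886→9, 523→3, 648→6, 761→8, 265→2, 523→3
Rank sum = 9 + 3 + 6 + 8 + 2 + 3 = 31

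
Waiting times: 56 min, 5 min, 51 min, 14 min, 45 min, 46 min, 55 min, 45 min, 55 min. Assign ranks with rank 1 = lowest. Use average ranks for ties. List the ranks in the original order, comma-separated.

Sorted (ascending): 5, 14, 45, 45, 46, 51, 55, 55, 56
The 2 values of 45 occupy positions 3–4 → average rank (3+4)/2 = 3.5.
The 2 values of 55 occupy positions 7–8 → average rank (7+8)/2 = 7.5.

9, 1, 6, 2, 3.5, 5, 7.5, 3.5, 7.5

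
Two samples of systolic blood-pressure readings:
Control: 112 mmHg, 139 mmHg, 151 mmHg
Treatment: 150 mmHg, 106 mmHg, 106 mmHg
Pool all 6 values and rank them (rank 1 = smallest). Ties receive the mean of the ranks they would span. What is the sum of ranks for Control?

Sorted (ascending): 106, 106, 112, 139, 150, 151
The 2 values of 106 occupy positions 1–2 → average rank (1+2)/2 = 1.5.
Control values → pooled ranks: 112→3, 139→4, 151→6
Rank sum = 3 + 4 + 6 = 13

13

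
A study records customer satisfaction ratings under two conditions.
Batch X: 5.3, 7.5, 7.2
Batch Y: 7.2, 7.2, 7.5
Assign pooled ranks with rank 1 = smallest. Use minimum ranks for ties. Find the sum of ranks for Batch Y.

Sorted (ascending): 5.3, 7.2, 7.2, 7.2, 7.5, 7.5
The 3 values of 7.2 occupy positions 2–4 → each gets rank 2.
The 2 values of 7.5 occupy positions 5–6 → each gets rank 5.
Batch Y values → pooled ranks: 7.2→2, 7.2→2, 7.5→5
Rank sum = 2 + 2 + 5 = 9

9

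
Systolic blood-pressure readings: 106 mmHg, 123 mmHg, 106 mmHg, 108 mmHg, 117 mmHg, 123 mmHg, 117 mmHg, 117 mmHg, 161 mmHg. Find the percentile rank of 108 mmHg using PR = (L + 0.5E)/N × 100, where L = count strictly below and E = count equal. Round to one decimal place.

27.8

N = 9.
Strictly below 108: 2. Equal to 108: 1.
PR = (2 + 0.5·1)/9 × 100 = 27.8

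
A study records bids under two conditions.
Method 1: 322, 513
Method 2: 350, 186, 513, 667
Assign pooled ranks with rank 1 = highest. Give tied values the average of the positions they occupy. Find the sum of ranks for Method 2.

Sorted (descending): 667, 513, 513, 350, 322, 186
The 2 values of 513 occupy positions 2–3 → average rank (2+3)/2 = 2.5.
Method 2 values → pooled ranks: 350→4, 186→6, 513→2.5, 667→1
Rank sum = 4 + 6 + 2.5 + 1 = 13.5

13.5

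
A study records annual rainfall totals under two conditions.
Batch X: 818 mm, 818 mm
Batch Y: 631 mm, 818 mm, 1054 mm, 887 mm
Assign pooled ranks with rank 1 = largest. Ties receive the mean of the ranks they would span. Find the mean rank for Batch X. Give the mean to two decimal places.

Sorted (descending): 1054, 887, 818, 818, 818, 631
The 3 values of 818 occupy positions 3–5 → average rank 4.
Batch X values → pooled ranks: 818→4, 818→4
Mean rank = (4 + 4) / 2 = 4.00

4.00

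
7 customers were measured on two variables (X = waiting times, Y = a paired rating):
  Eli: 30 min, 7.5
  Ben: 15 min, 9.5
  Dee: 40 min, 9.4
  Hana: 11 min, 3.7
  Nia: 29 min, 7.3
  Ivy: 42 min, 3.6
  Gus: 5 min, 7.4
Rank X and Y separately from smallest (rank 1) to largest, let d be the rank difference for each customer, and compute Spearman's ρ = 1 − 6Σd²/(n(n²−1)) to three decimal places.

Ranks of variable 1: 5, 3, 6, 2, 4, 7, 1
Ranks of variable 2: 5, 7, 6, 2, 3, 1, 4
d = r₁ − r₂: 0, -4, 0, 0, 1, 6, -3
d²: 0, 16, 0, 0, 1, 36, 9; Σd² = 62
ρ = 1 − 6·62/(7·48) = 1 − 372/336 = -0.107

-0.107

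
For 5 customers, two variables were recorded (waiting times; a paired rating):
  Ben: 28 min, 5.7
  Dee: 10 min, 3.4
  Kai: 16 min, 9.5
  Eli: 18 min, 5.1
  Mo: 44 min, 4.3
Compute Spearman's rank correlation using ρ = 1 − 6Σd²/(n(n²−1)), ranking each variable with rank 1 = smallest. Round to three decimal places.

Ranks of variable 1: 4, 1, 2, 3, 5
Ranks of variable 2: 4, 1, 5, 3, 2
d = r₁ − r₂: 0, 0, -3, 0, 3
d²: 0, 0, 9, 0, 9; Σd² = 18
ρ = 1 − 6·18/(5·24) = 1 − 108/120 = 0.100

0.100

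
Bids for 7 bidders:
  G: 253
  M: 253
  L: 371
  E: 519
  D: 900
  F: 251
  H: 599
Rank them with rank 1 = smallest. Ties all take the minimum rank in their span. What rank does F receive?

1

Sorted (ascending): 251, 253, 253, 371, 519, 599, 900
The 2 values of 253 occupy positions 2–3 → each gets rank 2.
F has value 251 → rank 1.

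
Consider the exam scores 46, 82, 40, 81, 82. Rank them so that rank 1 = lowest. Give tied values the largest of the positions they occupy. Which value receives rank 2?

46

Sorted (ascending): 40, 46, 81, 82, 82
The 2 values of 82 occupy positions 4–5 → each gets rank 5.
Rank 2 → value 46.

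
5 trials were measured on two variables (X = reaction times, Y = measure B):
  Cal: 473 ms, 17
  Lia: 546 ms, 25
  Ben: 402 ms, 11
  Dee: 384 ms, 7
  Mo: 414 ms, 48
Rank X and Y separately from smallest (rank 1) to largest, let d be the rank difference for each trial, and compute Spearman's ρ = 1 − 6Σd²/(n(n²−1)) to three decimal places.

0.700

Ranks of variable 1: 4, 5, 2, 1, 3
Ranks of variable 2: 3, 4, 2, 1, 5
d = r₁ − r₂: 1, 1, 0, 0, -2
d²: 1, 1, 0, 0, 4; Σd² = 6
ρ = 1 − 6·6/(5·24) = 1 − 36/120 = 0.700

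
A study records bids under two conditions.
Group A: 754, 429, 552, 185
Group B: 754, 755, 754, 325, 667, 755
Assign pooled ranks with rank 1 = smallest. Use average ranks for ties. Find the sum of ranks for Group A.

15

Sorted (ascending): 185, 325, 429, 552, 667, 754, 754, 754, 755, 755
The 3 values of 754 occupy positions 6–8 → average rank 7.
The 2 values of 755 occupy positions 9–10 → average rank (9+10)/2 = 9.5.
Group A values → pooled ranks: 754→7, 429→3, 552→4, 185→1
Rank sum = 7 + 3 + 4 + 1 = 15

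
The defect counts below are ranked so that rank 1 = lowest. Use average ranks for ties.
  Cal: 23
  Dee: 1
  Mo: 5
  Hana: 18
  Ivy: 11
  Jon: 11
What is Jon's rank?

3.5

Sorted (ascending): 1, 5, 11, 11, 18, 23
The 2 values of 11 occupy positions 3–4 → average rank (3+4)/2 = 3.5.
Jon has value 11 → rank 3.5.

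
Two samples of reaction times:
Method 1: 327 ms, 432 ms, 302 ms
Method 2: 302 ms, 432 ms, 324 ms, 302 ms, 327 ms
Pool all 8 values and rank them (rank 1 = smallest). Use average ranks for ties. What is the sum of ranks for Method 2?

21

Sorted (ascending): 302, 302, 302, 324, 327, 327, 432, 432
The 3 values of 302 occupy positions 1–3 → average rank 2.
The 2 values of 327 occupy positions 5–6 → average rank (5+6)/2 = 5.5.
The 2 values of 432 occupy positions 7–8 → average rank (7+8)/2 = 7.5.
Method 2 values → pooled ranks: 302→2, 432→7.5, 324→4, 302→2, 327→5.5
Rank sum = 2 + 7.5 + 4 + 2 + 5.5 = 21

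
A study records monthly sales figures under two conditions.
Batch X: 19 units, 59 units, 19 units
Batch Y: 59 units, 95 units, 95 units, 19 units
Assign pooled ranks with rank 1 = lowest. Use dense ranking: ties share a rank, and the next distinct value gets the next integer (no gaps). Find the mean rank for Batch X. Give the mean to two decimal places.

1.33

Sorted (ascending): 19, 19, 19, 59, 59, 95, 95
The 3 values of 19 share dense rank 1.
The 2 values of 59 share dense rank 2.
The 2 values of 95 share dense rank 3.
Batch X values → pooled ranks: 19→1, 59→2, 19→1
Mean rank = (1 + 2 + 1) / 3 = 1.33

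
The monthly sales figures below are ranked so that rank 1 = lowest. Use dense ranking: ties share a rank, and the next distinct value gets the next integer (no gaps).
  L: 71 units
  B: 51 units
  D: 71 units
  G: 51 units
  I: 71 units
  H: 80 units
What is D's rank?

Sorted (ascending): 51, 51, 71, 71, 71, 80
The 2 values of 51 share dense rank 1.
The 3 values of 71 share dense rank 2.
Remaining distinct values take the next consecutive integers.
D has value 71 units → rank 2.

2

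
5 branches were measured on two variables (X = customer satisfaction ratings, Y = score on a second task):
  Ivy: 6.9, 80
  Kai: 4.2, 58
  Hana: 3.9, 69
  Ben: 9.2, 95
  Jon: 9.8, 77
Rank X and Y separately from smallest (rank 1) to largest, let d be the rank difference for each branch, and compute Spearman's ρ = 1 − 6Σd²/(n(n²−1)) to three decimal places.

Ranks of variable 1: 3, 2, 1, 4, 5
Ranks of variable 2: 4, 1, 2, 5, 3
d = r₁ − r₂: -1, 1, -1, -1, 2
d²: 1, 1, 1, 1, 4; Σd² = 8
ρ = 1 − 6·8/(5·24) = 1 − 48/120 = 0.600

0.600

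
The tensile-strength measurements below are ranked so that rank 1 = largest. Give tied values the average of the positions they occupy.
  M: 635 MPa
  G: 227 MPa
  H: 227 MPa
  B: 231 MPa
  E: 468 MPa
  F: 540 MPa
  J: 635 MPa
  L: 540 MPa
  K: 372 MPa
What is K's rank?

Sorted (descending): 635, 635, 540, 540, 468, 372, 231, 227, 227
The 2 values of 635 occupy positions 1–2 → average rank (1+2)/2 = 1.5.
The 2 values of 540 occupy positions 3–4 → average rank (3+4)/2 = 3.5.
The 2 values of 227 occupy positions 8–9 → average rank (8+9)/2 = 8.5.
K has value 372 MPa → rank 6.

6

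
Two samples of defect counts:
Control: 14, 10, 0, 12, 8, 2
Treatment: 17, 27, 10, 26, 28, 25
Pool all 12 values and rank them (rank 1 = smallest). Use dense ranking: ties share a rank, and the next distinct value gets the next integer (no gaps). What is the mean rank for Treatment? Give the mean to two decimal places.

Sorted (ascending): 0, 2, 8, 10, 10, 12, 14, 17, 25, 26, 27, 28
The 2 values of 10 share dense rank 4.
Remaining distinct values take the next consecutive integers.
Treatment values → pooled ranks: 17→7, 27→10, 10→4, 26→9, 28→11, 25→8
Mean rank = (7 + 10 + 4 + 9 + 11 + 8) / 6 = 8.17

8.17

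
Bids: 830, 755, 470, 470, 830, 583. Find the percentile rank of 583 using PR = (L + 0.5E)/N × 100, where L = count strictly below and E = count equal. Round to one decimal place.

41.7

N = 6.
Strictly below 583: 2. Equal to 583: 1.
PR = (2 + 0.5·1)/6 × 100 = 41.7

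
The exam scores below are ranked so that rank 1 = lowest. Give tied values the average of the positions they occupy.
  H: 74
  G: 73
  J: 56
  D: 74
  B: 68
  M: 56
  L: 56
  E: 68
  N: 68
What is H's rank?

8.5

Sorted (ascending): 56, 56, 56, 68, 68, 68, 73, 74, 74
The 3 values of 56 occupy positions 1–3 → average rank 2.
The 3 values of 68 occupy positions 4–6 → average rank 5.
The 2 values of 74 occupy positions 8–9 → average rank (8+9)/2 = 8.5.
H has value 74 → rank 8.5.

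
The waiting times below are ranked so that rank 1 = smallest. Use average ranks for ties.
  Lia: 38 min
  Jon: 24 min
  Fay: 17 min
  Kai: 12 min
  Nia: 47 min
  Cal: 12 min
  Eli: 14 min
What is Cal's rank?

1.5

Sorted (ascending): 12, 12, 14, 17, 24, 38, 47
The 2 values of 12 occupy positions 1–2 → average rank (1+2)/2 = 1.5.
Cal has value 12 min → rank 1.5.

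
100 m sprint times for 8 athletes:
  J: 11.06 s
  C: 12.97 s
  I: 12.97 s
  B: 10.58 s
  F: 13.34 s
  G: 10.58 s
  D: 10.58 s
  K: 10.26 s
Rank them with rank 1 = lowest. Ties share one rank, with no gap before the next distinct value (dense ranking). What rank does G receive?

2

Sorted (ascending): 10.26, 10.58, 10.58, 10.58, 11.06, 12.97, 12.97, 13.34
The 3 values of 10.58 share dense rank 2.
The 2 values of 12.97 share dense rank 4.
Remaining distinct values take the next consecutive integers.
G has value 10.58 s → rank 2.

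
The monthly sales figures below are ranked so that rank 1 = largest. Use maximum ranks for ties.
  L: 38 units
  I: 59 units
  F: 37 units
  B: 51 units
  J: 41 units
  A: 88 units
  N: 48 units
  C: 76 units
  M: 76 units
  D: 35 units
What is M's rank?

3

Sorted (descending): 88, 76, 76, 59, 51, 48, 41, 38, 37, 35
The 2 values of 76 occupy positions 2–3 → each gets rank 3.
M has value 76 units → rank 3.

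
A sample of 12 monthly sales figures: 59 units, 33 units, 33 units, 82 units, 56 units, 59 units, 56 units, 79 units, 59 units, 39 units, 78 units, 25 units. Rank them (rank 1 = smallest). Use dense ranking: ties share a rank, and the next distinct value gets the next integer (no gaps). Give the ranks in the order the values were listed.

5, 2, 2, 8, 4, 5, 4, 7, 5, 3, 6, 1

Sorted (ascending): 25, 33, 33, 39, 56, 56, 59, 59, 59, 78, 79, 82
The 2 values of 33 share dense rank 2.
The 2 values of 56 share dense rank 4.
The 3 values of 59 share dense rank 5.
Remaining distinct values take the next consecutive integers.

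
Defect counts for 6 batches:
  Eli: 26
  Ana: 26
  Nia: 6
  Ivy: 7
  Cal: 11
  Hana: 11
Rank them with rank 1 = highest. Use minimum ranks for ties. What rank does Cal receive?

3

Sorted (descending): 26, 26, 11, 11, 7, 6
The 2 values of 26 occupy positions 1–2 → each gets rank 1.
The 2 values of 11 occupy positions 3–4 → each gets rank 3.
Cal has value 11 → rank 3.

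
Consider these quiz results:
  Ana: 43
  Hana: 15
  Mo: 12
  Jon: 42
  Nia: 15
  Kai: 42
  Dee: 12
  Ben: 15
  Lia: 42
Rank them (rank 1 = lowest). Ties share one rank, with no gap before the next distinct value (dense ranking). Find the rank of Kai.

Sorted (ascending): 12, 12, 15, 15, 15, 42, 42, 42, 43
The 2 values of 12 share dense rank 1.
The 3 values of 15 share dense rank 2.
The 3 values of 42 share dense rank 3.
Remaining distinct values take the next consecutive integers.
Kai has value 42 → rank 3.

3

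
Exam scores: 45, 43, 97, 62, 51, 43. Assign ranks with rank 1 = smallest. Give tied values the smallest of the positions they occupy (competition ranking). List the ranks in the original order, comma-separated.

Sorted (ascending): 43, 43, 45, 51, 62, 97
The 2 values of 43 occupy positions 1–2 → each gets rank 1.

3, 1, 6, 5, 4, 1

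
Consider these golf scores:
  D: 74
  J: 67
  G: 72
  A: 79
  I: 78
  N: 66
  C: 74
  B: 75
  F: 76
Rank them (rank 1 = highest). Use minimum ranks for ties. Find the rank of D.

Sorted (descending): 79, 78, 76, 75, 74, 74, 72, 67, 66
The 2 values of 74 occupy positions 5–6 → each gets rank 5.
D has value 74 → rank 5.

5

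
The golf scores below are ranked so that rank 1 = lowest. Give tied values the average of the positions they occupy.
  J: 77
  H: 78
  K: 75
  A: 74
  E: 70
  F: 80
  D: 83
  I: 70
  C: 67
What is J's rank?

Sorted (ascending): 67, 70, 70, 74, 75, 77, 78, 80, 83
The 2 values of 70 occupy positions 2–3 → average rank (2+3)/2 = 2.5.
J has value 77 → rank 6.

6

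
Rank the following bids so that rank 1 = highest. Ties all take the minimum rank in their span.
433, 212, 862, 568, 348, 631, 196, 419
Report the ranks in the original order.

4, 7, 1, 3, 6, 2, 8, 5

Sorted (descending): 862, 631, 568, 433, 419, 348, 212, 196
No ties — each value takes its position as its rank.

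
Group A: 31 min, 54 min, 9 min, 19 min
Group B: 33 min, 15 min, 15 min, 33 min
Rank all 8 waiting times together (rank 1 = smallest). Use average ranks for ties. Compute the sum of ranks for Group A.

18

Sorted (ascending): 9, 15, 15, 19, 31, 33, 33, 54
The 2 values of 15 occupy positions 2–3 → average rank (2+3)/2 = 2.5.
The 2 values of 33 occupy positions 6–7 → average rank (6+7)/2 = 6.5.
Group A values → pooled ranks: 31→5, 54→8, 9→1, 19→4
Rank sum = 5 + 8 + 1 + 4 = 18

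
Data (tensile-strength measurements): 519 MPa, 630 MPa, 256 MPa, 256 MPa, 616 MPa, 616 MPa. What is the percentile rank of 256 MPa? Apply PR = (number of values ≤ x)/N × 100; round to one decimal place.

33.3

N = 6.
Strictly below 256: 0. Equal to 256: 2.
PR = 2/6 × 100 = 33.3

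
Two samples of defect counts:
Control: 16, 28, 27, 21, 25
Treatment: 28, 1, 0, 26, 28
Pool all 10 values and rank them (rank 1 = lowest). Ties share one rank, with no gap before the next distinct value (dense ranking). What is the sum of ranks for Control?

Sorted (ascending): 0, 1, 16, 21, 25, 26, 27, 28, 28, 28
The 3 values of 28 share dense rank 8.
Remaining distinct values take the next consecutive integers.
Control values → pooled ranks: 16→3, 28→8, 27→7, 21→4, 25→5
Rank sum = 3 + 8 + 7 + 4 + 5 = 27

27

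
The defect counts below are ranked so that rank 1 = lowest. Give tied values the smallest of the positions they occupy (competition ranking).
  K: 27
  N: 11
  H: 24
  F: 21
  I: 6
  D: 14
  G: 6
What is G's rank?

Sorted (ascending): 6, 6, 11, 14, 21, 24, 27
The 2 values of 6 occupy positions 1–2 → each gets rank 1.
G has value 6 → rank 1.

1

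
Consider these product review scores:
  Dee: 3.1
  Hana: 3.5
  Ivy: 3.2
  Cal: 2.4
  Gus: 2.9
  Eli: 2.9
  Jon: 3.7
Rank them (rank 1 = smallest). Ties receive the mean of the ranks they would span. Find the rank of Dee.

4

Sorted (ascending): 2.4, 2.9, 2.9, 3.1, 3.2, 3.5, 3.7
The 2 values of 2.9 occupy positions 2–3 → average rank (2+3)/2 = 2.5.
Dee has value 3.1 → rank 4.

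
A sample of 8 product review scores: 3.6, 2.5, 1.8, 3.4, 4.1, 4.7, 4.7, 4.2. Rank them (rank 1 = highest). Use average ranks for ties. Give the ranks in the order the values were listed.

5, 7, 8, 6, 4, 1.5, 1.5, 3

Sorted (descending): 4.7, 4.7, 4.2, 4.1, 3.6, 3.4, 2.5, 1.8
The 2 values of 4.7 occupy positions 1–2 → average rank (1+2)/2 = 1.5.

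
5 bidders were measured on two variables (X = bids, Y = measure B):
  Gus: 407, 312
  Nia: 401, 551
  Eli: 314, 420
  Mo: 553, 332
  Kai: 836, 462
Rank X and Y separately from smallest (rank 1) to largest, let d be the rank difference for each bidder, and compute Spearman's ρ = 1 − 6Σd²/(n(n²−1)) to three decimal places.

Ranks of variable 1: 3, 2, 1, 4, 5
Ranks of variable 2: 1, 5, 3, 2, 4
d = r₁ − r₂: 2, -3, -2, 2, 1
d²: 4, 9, 4, 4, 1; Σd² = 22
ρ = 1 − 6·22/(5·24) = 1 − 132/120 = -0.100

-0.100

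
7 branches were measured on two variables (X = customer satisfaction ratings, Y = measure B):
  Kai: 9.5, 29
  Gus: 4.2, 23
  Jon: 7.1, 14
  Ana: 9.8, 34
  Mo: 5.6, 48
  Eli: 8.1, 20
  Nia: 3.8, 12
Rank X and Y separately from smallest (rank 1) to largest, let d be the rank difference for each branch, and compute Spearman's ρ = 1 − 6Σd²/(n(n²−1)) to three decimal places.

0.464

Ranks of variable 1: 6, 2, 4, 7, 3, 5, 1
Ranks of variable 2: 5, 4, 2, 6, 7, 3, 1
d = r₁ − r₂: 1, -2, 2, 1, -4, 2, 0
d²: 1, 4, 4, 1, 16, 4, 0; Σd² = 30
ρ = 1 − 6·30/(7·48) = 1 − 180/336 = 0.464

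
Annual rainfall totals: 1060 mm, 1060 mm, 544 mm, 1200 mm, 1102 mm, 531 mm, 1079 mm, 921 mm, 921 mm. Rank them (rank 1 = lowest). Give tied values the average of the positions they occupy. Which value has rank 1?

531

Sorted (ascending): 531, 544, 921, 921, 1060, 1060, 1079, 1102, 1200
The 2 values of 921 occupy positions 3–4 → average rank (3+4)/2 = 3.5.
The 2 values of 1060 occupy positions 5–6 → average rank (5+6)/2 = 5.5.
Rank 1 → value 531.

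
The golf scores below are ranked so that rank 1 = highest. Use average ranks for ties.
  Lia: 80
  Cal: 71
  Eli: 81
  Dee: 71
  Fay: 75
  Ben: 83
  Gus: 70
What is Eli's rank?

2

Sorted (descending): 83, 81, 80, 75, 71, 71, 70
The 2 values of 71 occupy positions 5–6 → average rank (5+6)/2 = 5.5.
Eli has value 81 → rank 2.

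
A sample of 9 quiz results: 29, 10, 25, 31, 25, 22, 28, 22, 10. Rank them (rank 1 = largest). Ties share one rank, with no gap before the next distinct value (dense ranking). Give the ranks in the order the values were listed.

Sorted (descending): 31, 29, 28, 25, 25, 22, 22, 10, 10
The 2 values of 25 share dense rank 4.
The 2 values of 22 share dense rank 5.
The 2 values of 10 share dense rank 6.
Remaining distinct values take the next consecutive integers.

2, 6, 4, 1, 4, 5, 3, 5, 6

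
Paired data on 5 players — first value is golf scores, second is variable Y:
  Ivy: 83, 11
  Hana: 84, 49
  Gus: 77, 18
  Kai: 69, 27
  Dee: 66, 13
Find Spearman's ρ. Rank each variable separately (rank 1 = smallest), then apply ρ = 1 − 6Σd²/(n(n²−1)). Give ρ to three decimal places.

Ranks of variable 1: 4, 5, 3, 2, 1
Ranks of variable 2: 1, 5, 3, 4, 2
d = r₁ − r₂: 3, 0, 0, -2, -1
d²: 9, 0, 0, 4, 1; Σd² = 14
ρ = 1 − 6·14/(5·24) = 1 − 84/120 = 0.300

0.300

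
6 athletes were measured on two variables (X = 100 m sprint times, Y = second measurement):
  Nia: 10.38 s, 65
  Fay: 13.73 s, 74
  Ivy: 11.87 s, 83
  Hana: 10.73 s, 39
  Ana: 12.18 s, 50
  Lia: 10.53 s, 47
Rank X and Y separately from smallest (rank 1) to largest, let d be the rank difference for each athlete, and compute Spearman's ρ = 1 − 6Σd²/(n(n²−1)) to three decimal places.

0.371

Ranks of variable 1: 1, 6, 4, 3, 5, 2
Ranks of variable 2: 4, 5, 6, 1, 3, 2
d = r₁ − r₂: -3, 1, -2, 2, 2, 0
d²: 9, 1, 4, 4, 4, 0; Σd² = 22
ρ = 1 − 6·22/(6·35) = 1 − 132/210 = 0.371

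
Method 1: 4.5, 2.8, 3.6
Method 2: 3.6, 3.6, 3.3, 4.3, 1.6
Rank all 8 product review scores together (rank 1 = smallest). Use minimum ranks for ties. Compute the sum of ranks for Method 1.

Sorted (ascending): 1.6, 2.8, 3.3, 3.6, 3.6, 3.6, 4.3, 4.5
The 3 values of 3.6 occupy positions 4–6 → each gets rank 4.
Method 1 values → pooled ranks: 4.5→8, 2.8→2, 3.6→4
Rank sum = 8 + 2 + 4 = 14

14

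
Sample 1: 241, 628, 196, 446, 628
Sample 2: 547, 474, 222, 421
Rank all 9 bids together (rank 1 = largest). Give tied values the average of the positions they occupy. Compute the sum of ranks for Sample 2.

Sorted (descending): 628, 628, 547, 474, 446, 421, 241, 222, 196
The 2 values of 628 occupy positions 1–2 → average rank (1+2)/2 = 1.5.
Sample 2 values → pooled ranks: 547→3, 474→4, 222→8, 421→6
Rank sum = 3 + 4 + 8 + 6 = 21

21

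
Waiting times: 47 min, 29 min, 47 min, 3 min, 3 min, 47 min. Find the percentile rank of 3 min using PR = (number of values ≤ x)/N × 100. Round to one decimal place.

N = 6.
Strictly below 3: 0. Equal to 3: 2.
PR = 2/6 × 100 = 33.3

33.3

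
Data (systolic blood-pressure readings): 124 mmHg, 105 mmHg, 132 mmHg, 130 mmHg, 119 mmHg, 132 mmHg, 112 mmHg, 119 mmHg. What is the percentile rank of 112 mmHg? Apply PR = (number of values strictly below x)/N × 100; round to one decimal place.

N = 8.
Strictly below 112: 1. Equal to 112: 1.
PR = 1/8 × 100 = 12.5

12.5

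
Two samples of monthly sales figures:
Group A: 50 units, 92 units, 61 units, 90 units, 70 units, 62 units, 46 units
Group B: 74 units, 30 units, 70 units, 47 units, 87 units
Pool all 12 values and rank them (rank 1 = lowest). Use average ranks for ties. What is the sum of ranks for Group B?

Sorted (ascending): 30, 46, 47, 50, 61, 62, 70, 70, 74, 87, 90, 92
The 2 values of 70 occupy positions 7–8 → average rank (7+8)/2 = 7.5.
Group B values → pooled ranks: 74→9, 30→1, 70→7.5, 47→3, 87→10
Rank sum = 9 + 1 + 7.5 + 3 + 10 = 30.5

30.5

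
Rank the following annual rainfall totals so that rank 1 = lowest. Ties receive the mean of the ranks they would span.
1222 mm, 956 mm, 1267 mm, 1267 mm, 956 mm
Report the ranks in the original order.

3, 1.5, 4.5, 4.5, 1.5

Sorted (ascending): 956, 956, 1222, 1267, 1267
The 2 values of 956 occupy positions 1–2 → average rank (1+2)/2 = 1.5.
The 2 values of 1267 occupy positions 4–5 → average rank (4+5)/2 = 4.5.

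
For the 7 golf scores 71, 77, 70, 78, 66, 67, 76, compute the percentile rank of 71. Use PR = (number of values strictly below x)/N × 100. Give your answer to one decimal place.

42.9

N = 7.
Strictly below 71: 3. Equal to 71: 1.
PR = 3/7 × 100 = 42.9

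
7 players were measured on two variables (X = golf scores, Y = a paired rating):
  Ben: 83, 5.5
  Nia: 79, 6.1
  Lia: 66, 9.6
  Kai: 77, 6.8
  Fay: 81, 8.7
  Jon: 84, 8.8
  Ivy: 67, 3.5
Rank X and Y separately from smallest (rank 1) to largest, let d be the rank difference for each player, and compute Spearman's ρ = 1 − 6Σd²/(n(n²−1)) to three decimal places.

0.000

Ranks of variable 1: 6, 4, 1, 3, 5, 7, 2
Ranks of variable 2: 2, 3, 7, 4, 5, 6, 1
d = r₁ − r₂: 4, 1, -6, -1, 0, 1, 1
d²: 16, 1, 36, 1, 0, 1, 1; Σd² = 56
ρ = 1 − 6·56/(7·48) = 1 − 336/336 = 0.000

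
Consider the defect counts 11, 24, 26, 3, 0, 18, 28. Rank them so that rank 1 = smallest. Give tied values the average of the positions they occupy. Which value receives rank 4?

18

Sorted (ascending): 0, 3, 11, 18, 24, 26, 28
No ties — each value takes its position as its rank.
Rank 4 → value 18.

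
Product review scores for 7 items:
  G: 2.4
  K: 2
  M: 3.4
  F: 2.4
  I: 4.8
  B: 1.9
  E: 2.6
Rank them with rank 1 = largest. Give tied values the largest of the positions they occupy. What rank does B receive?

Sorted (descending): 4.8, 3.4, 2.6, 2.4, 2.4, 2, 1.9
The 2 values of 2.4 occupy positions 4–5 → each gets rank 5.
B has value 1.9 → rank 7.

7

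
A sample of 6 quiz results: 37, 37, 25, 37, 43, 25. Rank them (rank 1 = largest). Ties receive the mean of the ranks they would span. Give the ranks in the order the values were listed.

Sorted (descending): 43, 37, 37, 37, 25, 25
The 3 values of 37 occupy positions 2–4 → average rank 3.
The 2 values of 25 occupy positions 5–6 → average rank (5+6)/2 = 5.5.

3, 3, 5.5, 3, 1, 5.5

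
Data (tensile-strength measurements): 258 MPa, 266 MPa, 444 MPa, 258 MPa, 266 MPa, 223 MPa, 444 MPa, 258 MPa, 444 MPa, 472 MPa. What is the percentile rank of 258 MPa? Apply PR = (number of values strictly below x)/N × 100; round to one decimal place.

N = 10.
Strictly below 258: 1. Equal to 258: 3.
PR = 1/10 × 100 = 10.0

10.0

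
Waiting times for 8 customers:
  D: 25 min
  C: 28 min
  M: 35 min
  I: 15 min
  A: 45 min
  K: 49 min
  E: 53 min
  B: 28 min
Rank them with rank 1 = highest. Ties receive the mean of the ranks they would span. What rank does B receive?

5.5

Sorted (descending): 53, 49, 45, 35, 28, 28, 25, 15
The 2 values of 28 occupy positions 5–6 → average rank (5+6)/2 = 5.5.
B has value 28 min → rank 5.5.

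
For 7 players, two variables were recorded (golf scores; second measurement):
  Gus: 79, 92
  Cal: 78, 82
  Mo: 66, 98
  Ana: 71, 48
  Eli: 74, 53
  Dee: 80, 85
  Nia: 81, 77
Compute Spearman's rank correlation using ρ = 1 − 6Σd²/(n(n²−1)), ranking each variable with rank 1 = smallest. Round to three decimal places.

0.000

Ranks of variable 1: 5, 4, 1, 2, 3, 6, 7
Ranks of variable 2: 6, 4, 7, 1, 2, 5, 3
d = r₁ − r₂: -1, 0, -6, 1, 1, 1, 4
d²: 1, 0, 36, 1, 1, 1, 16; Σd² = 56
ρ = 1 − 6·56/(7·48) = 1 − 336/336 = 0.000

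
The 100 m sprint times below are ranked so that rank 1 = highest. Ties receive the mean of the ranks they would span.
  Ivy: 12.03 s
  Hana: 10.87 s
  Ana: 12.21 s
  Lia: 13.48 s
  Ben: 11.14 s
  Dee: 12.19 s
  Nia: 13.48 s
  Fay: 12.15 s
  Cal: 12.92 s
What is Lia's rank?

Sorted (descending): 13.48, 13.48, 12.92, 12.21, 12.19, 12.15, 12.03, 11.14, 10.87
The 2 values of 13.48 occupy positions 1–2 → average rank (1+2)/2 = 1.5.
Lia has value 13.48 s → rank 1.5.

1.5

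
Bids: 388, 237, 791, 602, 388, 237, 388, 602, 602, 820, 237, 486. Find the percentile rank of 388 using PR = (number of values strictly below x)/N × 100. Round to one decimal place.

N = 12.
Strictly below 388: 3. Equal to 388: 3.
PR = 3/12 × 100 = 25.0

25.0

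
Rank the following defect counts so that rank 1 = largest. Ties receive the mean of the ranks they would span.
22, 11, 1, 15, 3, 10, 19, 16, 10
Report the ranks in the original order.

Sorted (descending): 22, 19, 16, 15, 11, 10, 10, 3, 1
The 2 values of 10 occupy positions 6–7 → average rank (6+7)/2 = 6.5.

1, 5, 9, 4, 8, 6.5, 2, 3, 6.5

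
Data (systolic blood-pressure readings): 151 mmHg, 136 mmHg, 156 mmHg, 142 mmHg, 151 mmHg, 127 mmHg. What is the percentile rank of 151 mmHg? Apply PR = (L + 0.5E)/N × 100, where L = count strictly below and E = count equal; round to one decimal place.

66.7

N = 6.
Strictly below 151: 3. Equal to 151: 2.
PR = (3 + 0.5·2)/6 × 100 = 66.7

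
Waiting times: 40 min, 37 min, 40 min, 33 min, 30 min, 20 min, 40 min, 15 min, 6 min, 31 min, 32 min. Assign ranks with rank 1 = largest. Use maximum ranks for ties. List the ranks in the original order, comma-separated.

3, 4, 3, 5, 8, 9, 3, 10, 11, 7, 6

Sorted (descending): 40, 40, 40, 37, 33, 32, 31, 30, 20, 15, 6
The 3 values of 40 occupy positions 1–3 → each gets rank 3.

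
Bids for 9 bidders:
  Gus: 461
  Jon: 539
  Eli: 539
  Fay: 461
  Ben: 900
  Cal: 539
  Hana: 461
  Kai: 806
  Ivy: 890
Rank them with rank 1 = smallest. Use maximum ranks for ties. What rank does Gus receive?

Sorted (ascending): 461, 461, 461, 539, 539, 539, 806, 890, 900
The 3 values of 461 occupy positions 1–3 → each gets rank 3.
The 3 values of 539 occupy positions 4–6 → each gets rank 6.
Gus has value 461 → rank 3.

3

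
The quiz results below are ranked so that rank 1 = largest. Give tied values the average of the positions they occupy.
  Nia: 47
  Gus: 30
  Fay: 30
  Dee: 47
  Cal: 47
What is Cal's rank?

Sorted (descending): 47, 47, 47, 30, 30
The 3 values of 47 occupy positions 1–3 → average rank 2.
The 2 values of 30 occupy positions 4–5 → average rank (4+5)/2 = 4.5.
Cal has value 47 → rank 2.

2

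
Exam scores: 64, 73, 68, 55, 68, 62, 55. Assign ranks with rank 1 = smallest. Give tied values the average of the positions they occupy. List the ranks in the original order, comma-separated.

4, 7, 5.5, 1.5, 5.5, 3, 1.5

Sorted (ascending): 55, 55, 62, 64, 68, 68, 73
The 2 values of 55 occupy positions 1–2 → average rank (1+2)/2 = 1.5.
The 2 values of 68 occupy positions 5–6 → average rank (5+6)/2 = 5.5.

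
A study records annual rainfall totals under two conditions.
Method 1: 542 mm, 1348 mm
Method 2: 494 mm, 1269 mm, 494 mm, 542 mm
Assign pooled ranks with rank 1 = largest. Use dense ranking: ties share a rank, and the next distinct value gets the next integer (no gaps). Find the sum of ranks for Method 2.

Sorted (descending): 1348, 1269, 542, 542, 494, 494
The 2 values of 542 share dense rank 3.
The 2 values of 494 share dense rank 4.
Remaining distinct values take the next consecutive integers.
Method 2 values → pooled ranks: 494→4, 1269→2, 494→4, 542→3
Rank sum = 4 + 2 + 4 + 3 = 13

13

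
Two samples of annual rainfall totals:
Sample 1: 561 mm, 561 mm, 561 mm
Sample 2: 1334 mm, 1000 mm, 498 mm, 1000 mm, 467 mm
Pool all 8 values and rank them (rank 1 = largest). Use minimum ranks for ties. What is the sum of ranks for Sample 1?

12

Sorted (descending): 1334, 1000, 1000, 561, 561, 561, 498, 467
The 2 values of 1000 occupy positions 2–3 → each gets rank 2.
The 3 values of 561 occupy positions 4–6 → each gets rank 4.
Sample 1 values → pooled ranks: 561→4, 561→4, 561→4
Rank sum = 4 + 4 + 4 = 12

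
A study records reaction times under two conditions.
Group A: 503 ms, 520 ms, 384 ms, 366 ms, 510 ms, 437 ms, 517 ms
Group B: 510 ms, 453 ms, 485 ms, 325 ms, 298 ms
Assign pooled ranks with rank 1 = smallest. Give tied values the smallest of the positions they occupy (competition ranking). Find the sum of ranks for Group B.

25

Sorted (ascending): 298, 325, 366, 384, 437, 453, 485, 503, 510, 510, 517, 520
The 2 values of 510 occupy positions 9–10 → each gets rank 9.
Group B values → pooled ranks: 510→9, 453→6, 485→7, 325→2, 298→1
Rank sum = 9 + 6 + 7 + 2 + 1 = 25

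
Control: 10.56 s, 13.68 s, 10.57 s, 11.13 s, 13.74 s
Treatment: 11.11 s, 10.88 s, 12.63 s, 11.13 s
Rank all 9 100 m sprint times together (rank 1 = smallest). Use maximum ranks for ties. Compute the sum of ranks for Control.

26

Sorted (ascending): 10.56, 10.57, 10.88, 11.11, 11.13, 11.13, 12.63, 13.68, 13.74
The 2 values of 11.13 occupy positions 5–6 → each gets rank 6.
Control values → pooled ranks: 10.56→1, 13.68→8, 10.57→2, 11.13→6, 13.74→9
Rank sum = 1 + 8 + 2 + 6 + 9 = 26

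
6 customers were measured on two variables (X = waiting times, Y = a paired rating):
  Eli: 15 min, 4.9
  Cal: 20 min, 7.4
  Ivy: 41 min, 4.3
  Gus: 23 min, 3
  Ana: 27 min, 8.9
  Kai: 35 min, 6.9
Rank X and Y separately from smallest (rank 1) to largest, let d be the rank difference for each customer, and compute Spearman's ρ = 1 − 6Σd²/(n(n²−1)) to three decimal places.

Ranks of variable 1: 1, 2, 6, 3, 4, 5
Ranks of variable 2: 3, 5, 2, 1, 6, 4
d = r₁ − r₂: -2, -3, 4, 2, -2, 1
d²: 4, 9, 16, 4, 4, 1; Σd² = 38
ρ = 1 − 6·38/(6·35) = 1 − 228/210 = -0.086

-0.086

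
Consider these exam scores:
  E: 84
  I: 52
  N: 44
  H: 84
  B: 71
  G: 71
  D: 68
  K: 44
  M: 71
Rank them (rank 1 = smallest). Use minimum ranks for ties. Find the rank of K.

1

Sorted (ascending): 44, 44, 52, 68, 71, 71, 71, 84, 84
The 2 values of 44 occupy positions 1–2 → each gets rank 1.
The 3 values of 71 occupy positions 5–7 → each gets rank 5.
The 2 values of 84 occupy positions 8–9 → each gets rank 8.
K has value 44 → rank 1.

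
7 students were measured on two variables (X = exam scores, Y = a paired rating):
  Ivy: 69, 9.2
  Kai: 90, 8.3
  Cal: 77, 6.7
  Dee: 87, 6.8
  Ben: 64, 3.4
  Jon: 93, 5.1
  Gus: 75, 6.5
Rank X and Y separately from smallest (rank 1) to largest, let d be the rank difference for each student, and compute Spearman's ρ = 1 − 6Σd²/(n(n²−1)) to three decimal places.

0.107

Ranks of variable 1: 2, 6, 4, 5, 1, 7, 3
Ranks of variable 2: 7, 6, 4, 5, 1, 2, 3
d = r₁ − r₂: -5, 0, 0, 0, 0, 5, 0
d²: 25, 0, 0, 0, 0, 25, 0; Σd² = 50
ρ = 1 − 6·50/(7·48) = 1 − 300/336 = 0.107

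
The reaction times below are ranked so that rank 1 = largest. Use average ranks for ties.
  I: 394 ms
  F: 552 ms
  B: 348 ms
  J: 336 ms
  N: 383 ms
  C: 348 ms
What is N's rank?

Sorted (descending): 552, 394, 383, 348, 348, 336
The 2 values of 348 occupy positions 4–5 → average rank (4+5)/2 = 4.5.
N has value 383 ms → rank 3.

3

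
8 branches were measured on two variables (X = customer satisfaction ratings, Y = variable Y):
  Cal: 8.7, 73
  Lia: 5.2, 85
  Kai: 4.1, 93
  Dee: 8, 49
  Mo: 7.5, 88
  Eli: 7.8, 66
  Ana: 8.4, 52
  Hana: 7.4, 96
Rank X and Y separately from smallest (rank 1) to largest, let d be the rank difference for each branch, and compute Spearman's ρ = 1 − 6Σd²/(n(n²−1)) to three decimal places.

Ranks of variable 1: 8, 2, 1, 6, 4, 5, 7, 3
Ranks of variable 2: 4, 5, 7, 1, 6, 3, 2, 8
d = r₁ − r₂: 4, -3, -6, 5, -2, 2, 5, -5
d²: 16, 9, 36, 25, 4, 4, 25, 25; Σd² = 144
ρ = 1 − 6·144/(8·63) = 1 − 864/504 = -0.714

-0.714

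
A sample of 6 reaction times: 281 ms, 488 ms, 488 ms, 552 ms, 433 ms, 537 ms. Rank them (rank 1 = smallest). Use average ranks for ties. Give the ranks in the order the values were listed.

Sorted (ascending): 281, 433, 488, 488, 537, 552
The 2 values of 488 occupy positions 3–4 → average rank (3+4)/2 = 3.5.

1, 3.5, 3.5, 6, 2, 5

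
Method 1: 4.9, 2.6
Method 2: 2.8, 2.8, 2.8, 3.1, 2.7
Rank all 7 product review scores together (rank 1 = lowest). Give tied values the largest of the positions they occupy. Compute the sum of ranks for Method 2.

Sorted (ascending): 2.6, 2.7, 2.8, 2.8, 2.8, 3.1, 4.9
The 3 values of 2.8 occupy positions 3–5 → each gets rank 5.
Method 2 values → pooled ranks: 2.8→5, 2.8→5, 2.8→5, 3.1→6, 2.7→2
Rank sum = 5 + 5 + 5 + 6 + 2 = 23

23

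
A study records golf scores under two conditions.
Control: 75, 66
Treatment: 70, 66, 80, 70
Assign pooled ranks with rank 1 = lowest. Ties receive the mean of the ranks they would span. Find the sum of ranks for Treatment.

Sorted (ascending): 66, 66, 70, 70, 75, 80
The 2 values of 66 occupy positions 1–2 → average rank (1+2)/2 = 1.5.
The 2 values of 70 occupy positions 3–4 → average rank (3+4)/2 = 3.5.
Treatment values → pooled ranks: 70→3.5, 66→1.5, 80→6, 70→3.5
Rank sum = 3.5 + 1.5 + 6 + 3.5 = 14.5

14.5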